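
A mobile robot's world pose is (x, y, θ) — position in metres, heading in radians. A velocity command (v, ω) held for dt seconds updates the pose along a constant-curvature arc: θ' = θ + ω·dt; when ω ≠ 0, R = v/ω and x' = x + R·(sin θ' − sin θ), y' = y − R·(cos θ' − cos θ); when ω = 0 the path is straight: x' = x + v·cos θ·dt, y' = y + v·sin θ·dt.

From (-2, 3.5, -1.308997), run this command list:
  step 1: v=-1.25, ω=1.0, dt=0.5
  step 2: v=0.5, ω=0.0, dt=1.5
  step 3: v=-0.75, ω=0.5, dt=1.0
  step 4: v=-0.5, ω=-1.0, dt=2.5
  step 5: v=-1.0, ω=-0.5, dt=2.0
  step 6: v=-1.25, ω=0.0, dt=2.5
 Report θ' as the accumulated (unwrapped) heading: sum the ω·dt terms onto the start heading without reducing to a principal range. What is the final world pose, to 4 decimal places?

step 1: θ'=-0.8090 (R=-1.2500) → pose (-2.3029, 4.0393, -0.8090)
step 2: θ'=-0.8090 (straight) → pose (-1.7852, 3.4966, -0.8090)
step 3: θ'=-0.3090 (R=-1.5000) → pose (-2.4145, 3.8902, -0.3090)
step 4: θ'=-2.8090 (R=0.5000) → pose (-2.4257, 4.8391, -2.8090)
step 5: θ'=-3.8090 (R=2.0000) → pose (-0.5348, 4.5196, -3.8090)
step 6: θ'=-3.8090 (straight) → pose (1.9197, 2.5853, -3.8090)

(1.9197, 2.5853, -3.8090)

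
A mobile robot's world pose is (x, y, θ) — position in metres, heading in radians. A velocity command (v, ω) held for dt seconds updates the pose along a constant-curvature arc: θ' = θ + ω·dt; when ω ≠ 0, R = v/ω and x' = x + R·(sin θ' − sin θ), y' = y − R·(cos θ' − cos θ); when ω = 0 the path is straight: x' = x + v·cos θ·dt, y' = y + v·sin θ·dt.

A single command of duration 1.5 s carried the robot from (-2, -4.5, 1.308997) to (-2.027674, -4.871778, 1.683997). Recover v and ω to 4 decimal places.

v = -0.2500, ω = 0.2500

Δθ = 1.683997 − 1.308997 = 0.375000
ω = Δθ/dt = 0.375000/1.5 = 0.2500
R = −Δy/(cos θ' − cos θ) = -1.0000
v = R·ω = -1.0000·0.2500 = -0.2500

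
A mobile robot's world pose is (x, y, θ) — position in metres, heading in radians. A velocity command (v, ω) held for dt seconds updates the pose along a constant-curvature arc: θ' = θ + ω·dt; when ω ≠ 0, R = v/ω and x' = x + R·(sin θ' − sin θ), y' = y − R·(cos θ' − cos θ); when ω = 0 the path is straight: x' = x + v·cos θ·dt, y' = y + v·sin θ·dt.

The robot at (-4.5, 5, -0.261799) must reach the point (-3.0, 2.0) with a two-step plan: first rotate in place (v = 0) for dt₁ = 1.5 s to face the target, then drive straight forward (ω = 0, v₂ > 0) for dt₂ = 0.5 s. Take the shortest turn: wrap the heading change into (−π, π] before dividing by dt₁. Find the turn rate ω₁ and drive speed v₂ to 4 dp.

ω₁ = -0.5636, v₂ = 6.7082

heading to target = atan2(2−5, -3−-4.5) = -1.1071
Δθ = wrap(-1.1071 − -0.2618) = -0.8453; ω₁ = Δθ/dt₁ = -0.5636
distance = √((-3−-4.5)² + (2−5)²) = 3.3541; v₂ = distance/dt₂ = 6.7082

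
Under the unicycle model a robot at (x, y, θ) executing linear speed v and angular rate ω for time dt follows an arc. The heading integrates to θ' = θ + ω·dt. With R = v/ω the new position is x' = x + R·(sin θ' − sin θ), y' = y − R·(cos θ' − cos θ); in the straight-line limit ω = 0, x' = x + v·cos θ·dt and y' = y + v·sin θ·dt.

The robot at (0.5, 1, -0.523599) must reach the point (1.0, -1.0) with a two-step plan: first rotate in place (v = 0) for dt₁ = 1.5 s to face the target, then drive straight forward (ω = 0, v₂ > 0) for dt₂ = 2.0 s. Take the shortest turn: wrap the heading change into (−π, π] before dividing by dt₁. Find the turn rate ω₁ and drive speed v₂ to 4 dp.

heading to target = atan2(-1−1, 1−0.5) = -1.3258
Δθ = wrap(-1.3258 − -0.5236) = -0.8022; ω₁ = Δθ/dt₁ = -0.5348
distance = √((1−0.5)² + (-1−1)²) = 2.0616; v₂ = distance/dt₂ = 1.0308

ω₁ = -0.5348, v₂ = 1.0308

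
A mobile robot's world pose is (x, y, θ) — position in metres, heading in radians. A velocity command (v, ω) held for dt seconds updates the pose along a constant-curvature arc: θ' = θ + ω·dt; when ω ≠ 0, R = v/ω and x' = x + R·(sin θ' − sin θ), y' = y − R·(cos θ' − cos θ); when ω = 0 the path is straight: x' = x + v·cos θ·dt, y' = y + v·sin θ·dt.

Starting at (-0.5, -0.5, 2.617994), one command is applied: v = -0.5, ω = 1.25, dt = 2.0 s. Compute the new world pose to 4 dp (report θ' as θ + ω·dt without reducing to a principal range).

θ' = 2.6180 + 1.25·2.0 = 5.1180
R = v/ω = -0.5/1.25 = -0.4000
x' = -0.5 + -0.4000·(sin 5.1180 − sin 2.6180) = 0.0675
y' = -0.5 − -0.4000·(cos 5.1180 − cos 2.6180) = 0.0042

(0.0675, 0.0042, 5.1180)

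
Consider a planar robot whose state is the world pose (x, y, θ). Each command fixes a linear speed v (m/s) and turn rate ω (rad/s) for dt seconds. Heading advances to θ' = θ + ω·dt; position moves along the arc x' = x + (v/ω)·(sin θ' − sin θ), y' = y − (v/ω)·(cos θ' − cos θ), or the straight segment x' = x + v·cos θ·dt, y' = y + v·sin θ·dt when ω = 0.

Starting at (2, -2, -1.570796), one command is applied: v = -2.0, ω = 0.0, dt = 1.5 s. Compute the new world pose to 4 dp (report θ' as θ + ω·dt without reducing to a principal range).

(2.0000, 1.0000, -1.5708)

θ' = -1.5708 + 0.0·1.5 = -1.5708
ω = 0 → straight: x' = 2 + -2.0·cos(-1.5708)·1.5 = 2.0000
y' = -2 + -2.0·sin(-1.5708)·1.5 = 1.0000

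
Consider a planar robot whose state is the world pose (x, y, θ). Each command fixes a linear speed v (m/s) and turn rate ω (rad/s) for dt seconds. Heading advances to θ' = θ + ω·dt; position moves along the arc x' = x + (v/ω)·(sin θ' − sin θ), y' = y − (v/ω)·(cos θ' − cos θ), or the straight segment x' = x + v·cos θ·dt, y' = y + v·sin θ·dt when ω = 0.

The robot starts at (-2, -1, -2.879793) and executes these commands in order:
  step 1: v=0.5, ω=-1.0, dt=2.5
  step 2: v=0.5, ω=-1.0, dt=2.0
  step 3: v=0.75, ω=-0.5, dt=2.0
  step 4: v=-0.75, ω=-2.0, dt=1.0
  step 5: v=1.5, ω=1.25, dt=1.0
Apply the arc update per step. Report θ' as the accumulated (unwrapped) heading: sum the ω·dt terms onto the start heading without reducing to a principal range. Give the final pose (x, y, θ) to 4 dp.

(-2.4197, -1.2431, -9.1298)

step 1: θ'=-5.3798 (R=-0.5000) → pose (-2.5221, -0.2076, -5.3798)
step 2: θ'=-7.3798 (R=-0.5000) → pose (-1.6846, -0.2887, -7.3798)
step 3: θ'=-8.3798 (R=-1.5000) → pose (-1.7217, -1.7265, -8.3798)
step 4: θ'=-10.3798 (R=0.3750) → pose (-1.0912, -1.6981, -10.3798)
step 5: θ'=-9.1298 (R=1.2000) → pose (-2.4197, -1.2431, -9.1298)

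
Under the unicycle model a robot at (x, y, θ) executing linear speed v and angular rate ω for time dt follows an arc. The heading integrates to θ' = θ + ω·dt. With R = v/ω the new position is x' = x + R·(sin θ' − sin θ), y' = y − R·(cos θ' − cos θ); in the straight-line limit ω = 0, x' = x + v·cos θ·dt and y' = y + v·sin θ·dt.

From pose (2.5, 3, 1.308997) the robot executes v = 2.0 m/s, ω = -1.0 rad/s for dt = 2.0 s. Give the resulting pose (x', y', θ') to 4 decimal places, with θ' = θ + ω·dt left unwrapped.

θ' = 1.3090 + -1.0·2.0 = -0.6910
R = v/ω = 2.0/-1.0 = -2.0000
x' = 2.5 + -2.0000·(sin -0.6910 − sin 1.3090) = 5.7065
y' = 3 − -2.0000·(cos -0.6910 − cos 1.3090) = 4.0236

(5.7065, 4.0236, -0.6910)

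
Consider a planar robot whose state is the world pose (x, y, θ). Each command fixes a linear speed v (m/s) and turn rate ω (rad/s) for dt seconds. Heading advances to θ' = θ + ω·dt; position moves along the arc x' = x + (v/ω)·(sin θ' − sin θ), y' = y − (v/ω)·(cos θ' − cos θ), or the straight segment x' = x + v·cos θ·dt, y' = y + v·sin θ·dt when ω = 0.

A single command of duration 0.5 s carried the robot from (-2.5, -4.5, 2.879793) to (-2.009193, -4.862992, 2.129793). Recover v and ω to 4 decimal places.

Δθ = 2.129793 − 2.879793 = -0.750000
ω = Δθ/dt = -0.750000/0.5 = -1.5000
R = Δx/(sin θ' − sin θ) = 0.8333
v = R·ω = 0.8333·-1.5000 = -1.2500

v = -1.2500, ω = -1.5000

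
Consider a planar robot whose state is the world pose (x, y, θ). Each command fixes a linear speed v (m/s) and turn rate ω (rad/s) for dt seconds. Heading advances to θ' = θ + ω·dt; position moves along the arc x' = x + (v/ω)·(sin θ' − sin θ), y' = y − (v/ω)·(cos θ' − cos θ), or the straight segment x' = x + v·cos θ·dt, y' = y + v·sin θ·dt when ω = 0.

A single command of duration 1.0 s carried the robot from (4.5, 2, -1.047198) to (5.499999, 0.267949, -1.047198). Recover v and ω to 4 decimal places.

Δθ = -1.047198 − -1.047198 = 0.000000
ω = Δθ/dt = 0.000000/1.0 = 0.0000
ω = 0 → v = (Δx·cos θ + Δy·sin θ)/dt = 2.0000

v = 2.0000, ω = 0.0000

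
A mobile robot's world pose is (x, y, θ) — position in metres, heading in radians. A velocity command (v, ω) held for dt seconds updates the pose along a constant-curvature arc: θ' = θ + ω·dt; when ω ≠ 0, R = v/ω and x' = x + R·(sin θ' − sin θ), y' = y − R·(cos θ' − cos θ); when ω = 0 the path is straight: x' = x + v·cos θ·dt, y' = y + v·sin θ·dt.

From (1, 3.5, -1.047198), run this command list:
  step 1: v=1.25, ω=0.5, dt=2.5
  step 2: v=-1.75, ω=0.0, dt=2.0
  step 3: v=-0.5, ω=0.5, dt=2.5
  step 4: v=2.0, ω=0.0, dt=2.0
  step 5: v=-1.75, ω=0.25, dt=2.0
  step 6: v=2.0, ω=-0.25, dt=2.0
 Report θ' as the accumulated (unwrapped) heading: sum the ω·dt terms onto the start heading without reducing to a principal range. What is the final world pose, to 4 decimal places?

step 1: θ'=0.2028 (R=2.5000) → pose (3.6686, 2.3012, 0.2028)
step 2: θ'=0.2028 (straight) → pose (0.2403, 1.5963, 0.2028)
step 3: θ'=1.4528 (R=-1.0000) → pose (-0.5513, 0.7345, 1.4528)
step 4: θ'=1.4528 (straight) → pose (-0.0804, 4.7067, 1.4528)
step 5: θ'=1.9528 (R=-7.0000) → pose (0.3755, 1.2732, 1.9528)
step 6: θ'=1.4528 (R=-8.0000) → pose (-0.1455, 5.1972, 1.4528)

(-0.1455, 5.1972, 1.4528)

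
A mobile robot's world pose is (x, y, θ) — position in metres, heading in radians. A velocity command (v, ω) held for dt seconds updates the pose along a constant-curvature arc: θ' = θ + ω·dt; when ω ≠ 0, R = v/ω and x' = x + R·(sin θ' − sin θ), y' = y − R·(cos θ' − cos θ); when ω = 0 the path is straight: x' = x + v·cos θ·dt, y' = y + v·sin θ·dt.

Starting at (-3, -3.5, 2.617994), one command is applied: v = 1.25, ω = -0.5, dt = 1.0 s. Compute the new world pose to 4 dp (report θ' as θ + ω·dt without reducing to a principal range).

θ' = 2.6180 + -0.5·1.0 = 2.1180
R = v/ω = 1.25/-0.5 = -2.5000
x' = -3 + -2.5000·(sin 2.1180 − sin 2.6180) = -3.8850
y' = -3.5 − -2.5000·(cos 2.1180 − cos 2.6180) = -2.6357

(-3.8850, -2.6357, 2.1180)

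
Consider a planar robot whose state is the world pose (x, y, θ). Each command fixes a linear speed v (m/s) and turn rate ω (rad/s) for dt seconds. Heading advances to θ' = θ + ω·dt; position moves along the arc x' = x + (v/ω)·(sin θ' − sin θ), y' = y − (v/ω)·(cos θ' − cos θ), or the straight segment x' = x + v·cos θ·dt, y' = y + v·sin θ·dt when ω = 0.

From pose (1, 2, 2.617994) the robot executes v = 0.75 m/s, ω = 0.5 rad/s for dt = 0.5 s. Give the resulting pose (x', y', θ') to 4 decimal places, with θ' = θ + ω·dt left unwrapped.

θ' = 2.6180 + 0.5·0.5 = 2.8680
R = v/ω = 0.75/0.5 = 1.5000
x' = 1 + 1.5000·(sin 2.8680 − sin 2.6180) = 0.6553
y' = 2 − 1.5000·(cos 2.8680 − cos 2.6180) = 2.1452

(0.6553, 2.1452, 2.8680)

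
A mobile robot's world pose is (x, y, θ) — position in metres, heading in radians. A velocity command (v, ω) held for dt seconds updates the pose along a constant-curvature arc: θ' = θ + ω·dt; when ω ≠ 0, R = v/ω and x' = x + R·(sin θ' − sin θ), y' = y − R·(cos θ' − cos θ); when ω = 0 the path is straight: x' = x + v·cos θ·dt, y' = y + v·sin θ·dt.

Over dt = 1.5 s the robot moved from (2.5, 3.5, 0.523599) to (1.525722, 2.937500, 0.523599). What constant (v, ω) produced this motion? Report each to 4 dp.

Δθ = 0.523599 − 0.523599 = 0.000000
ω = Δθ/dt = 0.000000/1.5 = 0.0000
ω = 0 → v = (Δx·cos θ + Δy·sin θ)/dt = -0.7500

v = -0.7500, ω = 0.0000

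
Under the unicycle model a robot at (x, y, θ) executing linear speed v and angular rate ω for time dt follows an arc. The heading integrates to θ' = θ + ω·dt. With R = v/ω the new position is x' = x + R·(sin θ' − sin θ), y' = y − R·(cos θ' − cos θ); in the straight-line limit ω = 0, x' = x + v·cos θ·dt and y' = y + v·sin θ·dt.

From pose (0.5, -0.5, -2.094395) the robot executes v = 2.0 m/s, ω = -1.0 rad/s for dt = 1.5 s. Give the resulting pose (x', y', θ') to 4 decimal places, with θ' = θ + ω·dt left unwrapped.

(-2.1070, -1.2984, -3.5944)

θ' = -2.0944 + -1.0·1.5 = -3.5944
R = v/ω = 2.0/-1.0 = -2.0000
x' = 0.5 + -2.0000·(sin -3.5944 − sin -2.0944) = -2.1070
y' = -0.5 − -2.0000·(cos -3.5944 − cos -2.0944) = -1.2984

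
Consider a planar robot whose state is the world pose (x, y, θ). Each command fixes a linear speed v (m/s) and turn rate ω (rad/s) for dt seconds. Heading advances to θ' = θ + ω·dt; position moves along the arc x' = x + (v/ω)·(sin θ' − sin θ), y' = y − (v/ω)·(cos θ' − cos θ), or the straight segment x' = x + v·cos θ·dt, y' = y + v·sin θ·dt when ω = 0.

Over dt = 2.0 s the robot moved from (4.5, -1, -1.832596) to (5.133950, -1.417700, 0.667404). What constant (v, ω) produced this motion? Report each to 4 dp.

v = 0.5000, ω = 1.2500

Δθ = 0.667404 − -1.832596 = 2.500000
ω = Δθ/dt = 2.500000/2.0 = 1.2500
R = Δx/(sin θ' − sin θ) = 0.4000
v = R·ω = 0.4000·1.2500 = 0.5000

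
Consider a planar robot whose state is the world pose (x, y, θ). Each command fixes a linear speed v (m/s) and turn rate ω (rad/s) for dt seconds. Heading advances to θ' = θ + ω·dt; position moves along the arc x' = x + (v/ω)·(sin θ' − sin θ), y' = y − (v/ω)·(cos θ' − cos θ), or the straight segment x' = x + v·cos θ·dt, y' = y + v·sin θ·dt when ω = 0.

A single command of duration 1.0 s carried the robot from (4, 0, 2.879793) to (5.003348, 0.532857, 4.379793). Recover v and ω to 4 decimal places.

v = -1.2500, ω = 1.5000

Δθ = 4.379793 − 2.879793 = 1.500000
ω = Δθ/dt = 1.500000/1.0 = 1.5000
R = Δx/(sin θ' − sin θ) = -0.8333
v = R·ω = -0.8333·1.5000 = -1.2500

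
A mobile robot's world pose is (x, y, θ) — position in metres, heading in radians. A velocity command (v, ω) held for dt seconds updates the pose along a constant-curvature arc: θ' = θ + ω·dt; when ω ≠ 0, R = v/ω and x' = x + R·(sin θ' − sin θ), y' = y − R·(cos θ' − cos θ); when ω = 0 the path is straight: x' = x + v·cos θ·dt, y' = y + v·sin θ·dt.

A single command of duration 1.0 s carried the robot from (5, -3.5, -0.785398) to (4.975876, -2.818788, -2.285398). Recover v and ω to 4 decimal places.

v = -0.7500, ω = -1.5000

Δθ = -2.285398 − -0.785398 = -1.500000
ω = Δθ/dt = -1.500000/1.0 = -1.5000
R = −Δy/(cos θ' − cos θ) = 0.5000
v = R·ω = 0.5000·-1.5000 = -0.7500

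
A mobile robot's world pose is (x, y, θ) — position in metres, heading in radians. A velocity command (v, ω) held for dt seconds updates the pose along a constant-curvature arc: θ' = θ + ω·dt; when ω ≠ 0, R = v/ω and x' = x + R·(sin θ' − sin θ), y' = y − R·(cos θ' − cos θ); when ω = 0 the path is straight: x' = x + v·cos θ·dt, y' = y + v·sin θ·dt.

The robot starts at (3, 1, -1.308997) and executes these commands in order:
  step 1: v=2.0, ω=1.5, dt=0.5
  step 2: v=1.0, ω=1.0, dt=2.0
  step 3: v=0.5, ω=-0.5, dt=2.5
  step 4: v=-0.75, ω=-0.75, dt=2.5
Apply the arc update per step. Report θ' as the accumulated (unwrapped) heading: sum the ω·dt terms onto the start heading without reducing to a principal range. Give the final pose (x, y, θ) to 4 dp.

step 1: θ'=-0.5590 (R=1.3333) → pose (3.5808, 0.2147, -0.5590)
step 2: θ'=1.4410 (R=1.0000) → pose (5.1027, 0.9331, 1.4410)
step 3: θ'=0.1910 (R=-1.0000) → pose (5.9045, 1.7855, 0.1910)
step 4: θ'=-1.6840 (R=1.0000) → pose (4.7210, 2.8802, -1.6840)

(4.7210, 2.8802, -1.6840)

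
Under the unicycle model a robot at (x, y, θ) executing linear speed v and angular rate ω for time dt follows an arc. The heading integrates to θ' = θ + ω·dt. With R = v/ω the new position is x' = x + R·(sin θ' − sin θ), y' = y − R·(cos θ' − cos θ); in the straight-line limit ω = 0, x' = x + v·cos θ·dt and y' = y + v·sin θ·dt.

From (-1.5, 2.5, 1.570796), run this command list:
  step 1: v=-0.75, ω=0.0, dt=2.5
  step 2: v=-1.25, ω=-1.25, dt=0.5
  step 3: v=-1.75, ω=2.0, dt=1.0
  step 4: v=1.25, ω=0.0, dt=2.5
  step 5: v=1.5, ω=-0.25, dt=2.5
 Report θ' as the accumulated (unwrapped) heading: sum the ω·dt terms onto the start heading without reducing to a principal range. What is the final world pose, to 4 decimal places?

(-7.4378, 1.0732, 2.3208)

step 1: θ'=1.5708 (straight) → pose (-1.5000, 0.6250, 1.5708)
step 2: θ'=0.9458 (R=1.0000) → pose (-1.6890, 0.0399, 0.9458)
step 3: θ'=2.9458 (R=-0.8750) → pose (-1.1497, -1.3303, 2.9458)
step 4: θ'=2.9458 (straight) → pose (-4.2150, -0.7224, 2.9458)
step 5: θ'=2.3208 (R=-6.0000) → pose (-7.4378, 1.0732, 2.3208)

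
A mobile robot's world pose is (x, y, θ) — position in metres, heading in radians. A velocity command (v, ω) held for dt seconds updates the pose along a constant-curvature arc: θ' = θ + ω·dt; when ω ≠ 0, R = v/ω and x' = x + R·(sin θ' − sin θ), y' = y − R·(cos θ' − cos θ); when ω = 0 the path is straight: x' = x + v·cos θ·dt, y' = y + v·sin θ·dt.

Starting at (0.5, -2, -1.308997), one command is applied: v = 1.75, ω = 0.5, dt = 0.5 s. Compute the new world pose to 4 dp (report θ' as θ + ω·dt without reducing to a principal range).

(0.8292, -2.8082, -1.0590)

θ' = -1.3090 + 0.5·0.5 = -1.0590
R = v/ω = 1.75/0.5 = 3.5000
x' = 0.5 + 3.5000·(sin -1.0590 − sin -1.3090) = 0.8292
y' = -2 − 3.5000·(cos -1.0590 − cos -1.3090) = -2.8082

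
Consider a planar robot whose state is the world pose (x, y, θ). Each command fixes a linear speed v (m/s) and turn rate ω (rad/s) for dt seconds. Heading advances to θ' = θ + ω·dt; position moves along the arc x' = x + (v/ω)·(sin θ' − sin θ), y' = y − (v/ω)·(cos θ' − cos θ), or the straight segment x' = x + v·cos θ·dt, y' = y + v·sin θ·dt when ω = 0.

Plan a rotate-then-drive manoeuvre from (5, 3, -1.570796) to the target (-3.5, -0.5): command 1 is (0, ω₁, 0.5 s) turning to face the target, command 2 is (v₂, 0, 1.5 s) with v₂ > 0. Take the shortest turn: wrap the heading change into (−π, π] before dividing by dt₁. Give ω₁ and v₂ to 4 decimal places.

heading to target = atan2(-0.5−3, -3.5−5) = -2.7510
Δθ = wrap(-2.7510 − -1.5708) = -1.1802; ω₁ = Δθ/dt₁ = -2.3604
distance = √((-3.5−5)² + (-0.5−3)²) = 9.1924; v₂ = distance/dt₂ = 6.1283

ω₁ = -2.3604, v₂ = 6.1283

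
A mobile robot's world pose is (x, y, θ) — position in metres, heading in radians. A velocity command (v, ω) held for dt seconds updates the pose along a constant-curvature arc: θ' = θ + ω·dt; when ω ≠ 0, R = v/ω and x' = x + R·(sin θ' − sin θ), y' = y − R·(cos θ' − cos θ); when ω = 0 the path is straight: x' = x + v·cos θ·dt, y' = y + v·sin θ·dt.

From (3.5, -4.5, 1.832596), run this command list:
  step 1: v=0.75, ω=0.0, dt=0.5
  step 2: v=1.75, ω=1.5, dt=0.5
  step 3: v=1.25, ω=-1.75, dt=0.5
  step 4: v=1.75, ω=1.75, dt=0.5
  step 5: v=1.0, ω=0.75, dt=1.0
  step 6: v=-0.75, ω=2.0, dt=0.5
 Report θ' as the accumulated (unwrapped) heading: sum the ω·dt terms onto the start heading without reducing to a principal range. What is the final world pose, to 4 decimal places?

step 1: θ'=1.8326 (straight) → pose (3.4029, -4.1378, 1.8326)
step 2: θ'=2.5826 (R=1.1667) → pose (2.8948, -3.4506, 2.5826)
step 3: θ'=1.7076 (R=-0.7143) → pose (2.5660, -2.9425, 1.7076)
step 4: θ'=2.5826 (R=1.0000) → pose (2.1056, -2.2311, 2.5826)
step 5: θ'=3.3326 (R=1.3333) → pose (1.1454, -2.0524, 3.3326)
step 6: θ'=4.3326 (R=-0.3750) → pose (1.4225, -1.8232, 4.3326)

(1.4225, -1.8232, 4.3326)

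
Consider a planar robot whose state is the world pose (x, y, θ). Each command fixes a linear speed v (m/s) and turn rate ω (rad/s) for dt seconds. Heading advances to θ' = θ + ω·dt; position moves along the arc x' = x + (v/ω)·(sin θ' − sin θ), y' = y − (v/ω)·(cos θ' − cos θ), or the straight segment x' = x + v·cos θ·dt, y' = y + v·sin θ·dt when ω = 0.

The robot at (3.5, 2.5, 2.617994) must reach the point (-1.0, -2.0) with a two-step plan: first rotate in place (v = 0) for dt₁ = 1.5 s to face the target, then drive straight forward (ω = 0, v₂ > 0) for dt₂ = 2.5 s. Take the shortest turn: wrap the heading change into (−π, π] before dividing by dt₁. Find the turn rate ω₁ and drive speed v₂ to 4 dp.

ω₁ = 0.8727, v₂ = 2.5456

heading to target = atan2(-2−2.5, -1−3.5) = -2.3562
Δθ = wrap(-2.3562 − 2.6180) = 1.3090; ω₁ = Δθ/dt₁ = 0.8727
distance = √((-1−3.5)² + (-2−2.5)²) = 6.3640; v₂ = distance/dt₂ = 2.5456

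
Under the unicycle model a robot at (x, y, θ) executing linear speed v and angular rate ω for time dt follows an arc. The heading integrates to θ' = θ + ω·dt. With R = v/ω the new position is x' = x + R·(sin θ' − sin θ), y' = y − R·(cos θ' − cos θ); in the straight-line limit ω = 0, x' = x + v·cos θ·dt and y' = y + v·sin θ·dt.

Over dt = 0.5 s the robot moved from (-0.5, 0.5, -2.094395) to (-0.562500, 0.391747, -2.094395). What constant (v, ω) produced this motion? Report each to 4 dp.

Δθ = -2.094395 − -2.094395 = 0.000000
ω = Δθ/dt = 0.000000/0.5 = 0.0000
ω = 0 → v = (Δx·cos θ + Δy·sin θ)/dt = 0.2500

v = 0.2500, ω = 0.0000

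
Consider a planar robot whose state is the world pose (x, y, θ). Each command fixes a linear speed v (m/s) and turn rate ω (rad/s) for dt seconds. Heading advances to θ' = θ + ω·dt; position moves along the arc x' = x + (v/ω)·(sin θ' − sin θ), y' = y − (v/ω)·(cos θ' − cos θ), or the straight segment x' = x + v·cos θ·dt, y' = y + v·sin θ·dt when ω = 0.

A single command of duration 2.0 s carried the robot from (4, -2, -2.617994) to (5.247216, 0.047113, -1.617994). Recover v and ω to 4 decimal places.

Δθ = -1.617994 − -2.617994 = 1.000000
ω = Δθ/dt = 1.000000/2.0 = 0.5000
R = −Δy/(cos θ' − cos θ) = -2.5000
v = R·ω = -2.5000·0.5000 = -1.2500

v = -1.2500, ω = 0.5000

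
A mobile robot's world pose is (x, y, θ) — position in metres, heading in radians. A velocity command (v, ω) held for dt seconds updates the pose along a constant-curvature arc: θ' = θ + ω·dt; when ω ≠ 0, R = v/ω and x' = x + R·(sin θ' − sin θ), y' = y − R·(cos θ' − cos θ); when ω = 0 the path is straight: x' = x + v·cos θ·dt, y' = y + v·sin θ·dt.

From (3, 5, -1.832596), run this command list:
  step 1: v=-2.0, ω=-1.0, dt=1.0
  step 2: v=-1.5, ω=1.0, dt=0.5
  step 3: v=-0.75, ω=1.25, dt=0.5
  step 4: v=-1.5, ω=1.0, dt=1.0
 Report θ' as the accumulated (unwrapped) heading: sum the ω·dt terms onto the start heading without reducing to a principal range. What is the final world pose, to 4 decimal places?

(4.6021, 8.4580, -0.7076)

step 1: θ'=-2.8326 (R=2.0000) → pose (4.3236, 6.3876, -2.8326)
step 2: θ'=-2.3326 (R=-1.5000) → pose (4.9529, 6.7813, -2.3326)
step 3: θ'=-1.7076 (R=-0.6000) → pose (5.1131, 7.1136, -1.7076)
step 4: θ'=-0.7076 (R=-1.5000) → pose (4.6021, 8.4580, -0.7076)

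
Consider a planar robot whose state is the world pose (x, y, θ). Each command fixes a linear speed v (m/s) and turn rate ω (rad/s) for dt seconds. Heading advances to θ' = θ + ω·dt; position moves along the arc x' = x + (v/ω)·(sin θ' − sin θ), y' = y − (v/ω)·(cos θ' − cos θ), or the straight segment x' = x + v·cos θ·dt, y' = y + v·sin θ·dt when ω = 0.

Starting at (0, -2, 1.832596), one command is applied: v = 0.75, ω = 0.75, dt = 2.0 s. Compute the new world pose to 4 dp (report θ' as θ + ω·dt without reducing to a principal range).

θ' = 1.8326 + 0.75·2.0 = 3.3326
R = v/ω = 0.75/0.75 = 1.0000
x' = 0 + 1.0000·(sin 3.3326 − sin 1.8326) = -1.1558
y' = -2 − 1.0000·(cos 3.3326 − cos 1.8326) = -1.2770

(-1.1558, -1.2770, 3.3326)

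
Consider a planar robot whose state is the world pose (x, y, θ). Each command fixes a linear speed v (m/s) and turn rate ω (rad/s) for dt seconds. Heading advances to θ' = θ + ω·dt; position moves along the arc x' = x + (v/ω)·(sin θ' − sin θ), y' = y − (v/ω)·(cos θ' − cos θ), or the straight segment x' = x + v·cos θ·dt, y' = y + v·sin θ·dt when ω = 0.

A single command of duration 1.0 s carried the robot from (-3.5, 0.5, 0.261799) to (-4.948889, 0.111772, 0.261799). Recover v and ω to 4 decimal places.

Δθ = 0.261799 − 0.261799 = 0.000000
ω = Δθ/dt = 0.000000/1.0 = 0.0000
ω = 0 → v = (Δx·cos θ + Δy·sin θ)/dt = -1.5000

v = -1.5000, ω = 0.0000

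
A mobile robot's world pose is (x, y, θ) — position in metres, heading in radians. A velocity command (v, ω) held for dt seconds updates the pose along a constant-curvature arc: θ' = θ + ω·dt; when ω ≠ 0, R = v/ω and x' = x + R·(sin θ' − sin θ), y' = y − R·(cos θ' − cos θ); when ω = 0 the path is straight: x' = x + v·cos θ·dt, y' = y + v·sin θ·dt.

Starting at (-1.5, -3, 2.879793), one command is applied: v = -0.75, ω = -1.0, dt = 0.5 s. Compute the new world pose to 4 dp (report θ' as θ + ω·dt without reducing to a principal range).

θ' = 2.8798 + -1.0·0.5 = 2.3798
R = v/ω = -0.75/-1.0 = 0.7500
x' = -1.5 + 0.7500·(sin 2.3798 − sin 2.8798) = -1.1764
y' = -3 − 0.7500·(cos 2.3798 − cos 2.8798) = -3.1817

(-1.1764, -3.1817, 2.3798)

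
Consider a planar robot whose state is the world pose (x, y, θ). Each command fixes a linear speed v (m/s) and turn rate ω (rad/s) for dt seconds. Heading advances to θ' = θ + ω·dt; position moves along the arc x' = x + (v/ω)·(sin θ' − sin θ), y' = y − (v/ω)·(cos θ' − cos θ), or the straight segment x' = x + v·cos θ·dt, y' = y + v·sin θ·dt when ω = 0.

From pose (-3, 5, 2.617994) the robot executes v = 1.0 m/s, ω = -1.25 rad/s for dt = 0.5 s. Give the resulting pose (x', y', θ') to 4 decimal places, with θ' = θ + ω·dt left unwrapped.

θ' = 2.6180 + -1.25·0.5 = 1.9930
R = v/ω = 1.0/-1.25 = -0.8000
x' = -3 + -0.8000·(sin 1.9930 − sin 2.6180) = -3.3298
y' = 5 − -0.8000·(cos 1.9930 − cos 2.6180) = 5.3650

(-3.3298, 5.3650, 1.9930)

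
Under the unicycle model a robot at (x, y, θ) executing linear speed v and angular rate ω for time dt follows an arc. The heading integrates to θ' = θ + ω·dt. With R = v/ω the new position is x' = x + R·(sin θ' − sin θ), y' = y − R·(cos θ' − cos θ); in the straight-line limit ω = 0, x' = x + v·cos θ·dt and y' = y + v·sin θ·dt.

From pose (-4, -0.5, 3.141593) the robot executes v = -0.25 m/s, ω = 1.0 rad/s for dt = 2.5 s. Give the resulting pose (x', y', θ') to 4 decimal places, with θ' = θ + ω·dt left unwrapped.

θ' = 3.1416 + 1.0·2.5 = 5.6416
R = v/ω = -0.25/1.0 = -0.2500
x' = -4 + -0.2500·(sin 5.6416 − sin 3.1416) = -3.8504
y' = -0.5 − -0.2500·(cos 5.6416 − cos 3.1416) = -0.0497

(-3.8504, -0.0497, 5.6416)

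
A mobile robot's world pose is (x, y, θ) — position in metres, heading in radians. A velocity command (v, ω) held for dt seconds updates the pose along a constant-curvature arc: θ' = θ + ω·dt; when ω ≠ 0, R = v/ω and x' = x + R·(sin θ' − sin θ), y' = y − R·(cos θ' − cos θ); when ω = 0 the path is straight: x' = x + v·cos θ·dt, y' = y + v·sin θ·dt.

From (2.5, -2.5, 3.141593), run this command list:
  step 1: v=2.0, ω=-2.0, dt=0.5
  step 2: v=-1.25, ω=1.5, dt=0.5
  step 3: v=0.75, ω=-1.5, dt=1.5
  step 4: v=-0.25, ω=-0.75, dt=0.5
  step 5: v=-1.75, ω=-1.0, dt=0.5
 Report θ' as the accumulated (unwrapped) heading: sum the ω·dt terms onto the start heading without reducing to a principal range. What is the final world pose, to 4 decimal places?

step 1: θ'=2.1416 (R=-1.0000) → pose (1.6585, -2.0403, 2.1416)
step 2: θ'=2.8916 (R=-0.8333) → pose (2.1536, -2.3975, 2.8916)
step 3: θ'=0.6416 (R=-0.5000) → pose (1.9781, -1.5124, 0.6416)
step 4: θ'=0.2666 (R=0.3333) → pose (1.8664, -1.5670, 0.2666)
step 5: θ'=-0.2334 (R=1.7500) → pose (1.0006, -1.5813, -0.2334)

(1.0006, -1.5813, -0.2334)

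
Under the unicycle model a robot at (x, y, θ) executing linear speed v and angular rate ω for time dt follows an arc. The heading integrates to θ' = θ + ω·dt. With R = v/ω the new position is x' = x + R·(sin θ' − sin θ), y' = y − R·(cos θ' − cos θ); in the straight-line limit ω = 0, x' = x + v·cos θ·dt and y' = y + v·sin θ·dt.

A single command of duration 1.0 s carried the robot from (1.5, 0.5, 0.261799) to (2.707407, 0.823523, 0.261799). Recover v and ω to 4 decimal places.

v = 1.2500, ω = 0.0000

Δθ = 0.261799 − 0.261799 = 0.000000
ω = Δθ/dt = 0.000000/1.0 = 0.0000
ω = 0 → v = (Δx·cos θ + Δy·sin θ)/dt = 1.2500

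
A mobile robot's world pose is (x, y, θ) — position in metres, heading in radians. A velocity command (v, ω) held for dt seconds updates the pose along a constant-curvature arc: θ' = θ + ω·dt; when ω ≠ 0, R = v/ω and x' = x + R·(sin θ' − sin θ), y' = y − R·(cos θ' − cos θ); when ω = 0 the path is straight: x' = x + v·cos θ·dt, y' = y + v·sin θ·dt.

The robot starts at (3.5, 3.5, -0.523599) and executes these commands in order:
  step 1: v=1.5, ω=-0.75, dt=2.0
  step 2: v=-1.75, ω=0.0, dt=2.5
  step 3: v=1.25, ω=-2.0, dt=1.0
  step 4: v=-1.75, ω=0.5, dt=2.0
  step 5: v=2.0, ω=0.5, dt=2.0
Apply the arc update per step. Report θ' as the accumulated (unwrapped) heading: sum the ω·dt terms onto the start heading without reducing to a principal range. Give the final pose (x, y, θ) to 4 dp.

step 1: θ'=-2.0236 (R=-2.0000) → pose (4.2984, 0.8930, -2.0236)
step 2: θ'=-2.0236 (straight) → pose (6.2125, 4.8271, -2.0236)
step 3: θ'=-4.0236 (R=-0.6250) → pose (5.1679, 4.7033, -4.0236)
step 4: θ'=-3.0236 (R=-3.5000) → pose (8.2820, 3.4522, -3.0236)
step 5: θ'=-2.0236 (R=4.0000) → pose (5.1560, 1.2300, -2.0236)

(5.1560, 1.2300, -2.0236)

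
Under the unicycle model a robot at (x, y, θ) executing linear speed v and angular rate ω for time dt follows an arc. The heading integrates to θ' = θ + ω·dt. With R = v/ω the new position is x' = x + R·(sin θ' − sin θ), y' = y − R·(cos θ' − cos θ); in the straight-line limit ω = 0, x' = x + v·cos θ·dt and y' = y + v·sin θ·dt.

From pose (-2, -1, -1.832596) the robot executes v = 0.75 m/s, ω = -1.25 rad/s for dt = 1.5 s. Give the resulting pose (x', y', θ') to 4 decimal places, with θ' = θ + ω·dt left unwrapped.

θ' = -1.8326 + -1.25·1.5 = -3.7076
R = v/ω = 0.75/-1.25 = -0.6000
x' = -2 + -0.6000·(sin -3.7076 − sin -1.8326) = -2.9013
y' = -1 − -0.6000·(cos -3.7076 − cos -1.8326) = -1.3511

(-2.9013, -1.3511, -3.7076)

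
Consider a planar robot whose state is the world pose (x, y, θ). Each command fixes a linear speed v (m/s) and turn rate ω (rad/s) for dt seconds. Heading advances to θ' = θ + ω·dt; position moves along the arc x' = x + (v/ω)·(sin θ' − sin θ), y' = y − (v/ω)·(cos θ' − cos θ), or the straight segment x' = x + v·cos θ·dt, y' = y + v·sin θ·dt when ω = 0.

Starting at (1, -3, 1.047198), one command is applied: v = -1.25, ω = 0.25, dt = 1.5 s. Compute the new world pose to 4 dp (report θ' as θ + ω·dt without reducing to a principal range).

(0.3852, -4.7597, 1.4222)

θ' = 1.0472 + 0.25·1.5 = 1.4222
R = v/ω = -1.25/0.25 = -5.0000
x' = 1 + -5.0000·(sin 1.4222 − sin 1.0472) = 0.3852
y' = -3 − -5.0000·(cos 1.4222 − cos 1.0472) = -4.7597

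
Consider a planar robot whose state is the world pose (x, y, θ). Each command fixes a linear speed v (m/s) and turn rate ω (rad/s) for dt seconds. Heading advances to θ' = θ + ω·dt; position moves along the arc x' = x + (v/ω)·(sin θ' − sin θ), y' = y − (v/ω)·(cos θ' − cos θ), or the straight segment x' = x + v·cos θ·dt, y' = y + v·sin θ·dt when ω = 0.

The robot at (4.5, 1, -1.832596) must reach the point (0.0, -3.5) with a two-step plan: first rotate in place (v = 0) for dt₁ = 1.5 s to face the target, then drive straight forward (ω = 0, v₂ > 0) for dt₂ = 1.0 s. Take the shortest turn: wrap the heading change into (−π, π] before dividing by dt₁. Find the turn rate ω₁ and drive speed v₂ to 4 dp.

ω₁ = -0.3491, v₂ = 6.3640

heading to target = atan2(-3.5−1, 0−4.5) = -2.3562
Δθ = wrap(-2.3562 − -1.8326) = -0.5236; ω₁ = Δθ/dt₁ = -0.3491
distance = √((0−4.5)² + (-3.5−1)²) = 6.3640; v₂ = distance/dt₂ = 6.3640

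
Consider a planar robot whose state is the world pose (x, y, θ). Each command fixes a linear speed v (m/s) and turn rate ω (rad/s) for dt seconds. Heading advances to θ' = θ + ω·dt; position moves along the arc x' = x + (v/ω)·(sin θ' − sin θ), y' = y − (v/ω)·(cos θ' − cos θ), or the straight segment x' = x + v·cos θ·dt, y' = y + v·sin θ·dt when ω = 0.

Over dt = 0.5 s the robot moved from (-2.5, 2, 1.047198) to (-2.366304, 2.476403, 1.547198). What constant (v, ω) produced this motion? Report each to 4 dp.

Δθ = 1.547198 − 1.047198 = 0.500000
ω = Δθ/dt = 0.500000/0.5 = 1.0000
R = −Δy/(cos θ' − cos θ) = 1.0000
v = R·ω = 1.0000·1.0000 = 1.0000

v = 1.0000, ω = 1.0000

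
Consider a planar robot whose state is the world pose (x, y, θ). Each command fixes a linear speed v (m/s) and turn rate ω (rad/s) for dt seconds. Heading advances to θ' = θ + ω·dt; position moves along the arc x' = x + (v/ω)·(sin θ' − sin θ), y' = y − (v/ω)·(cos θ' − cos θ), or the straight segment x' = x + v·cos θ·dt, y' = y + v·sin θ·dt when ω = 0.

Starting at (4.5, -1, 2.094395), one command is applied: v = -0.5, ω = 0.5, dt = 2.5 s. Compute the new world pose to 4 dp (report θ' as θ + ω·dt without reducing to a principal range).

θ' = 2.0944 + 0.5·2.5 = 3.3444
R = v/ω = -0.5/0.5 = -1.0000
x' = 4.5 + -1.0000·(sin 3.3444 − sin 2.0944) = 5.5674
y' = -1 − -1.0000·(cos 3.3444 − cos 2.0944) = -1.4795

(5.5674, -1.4795, 3.3444)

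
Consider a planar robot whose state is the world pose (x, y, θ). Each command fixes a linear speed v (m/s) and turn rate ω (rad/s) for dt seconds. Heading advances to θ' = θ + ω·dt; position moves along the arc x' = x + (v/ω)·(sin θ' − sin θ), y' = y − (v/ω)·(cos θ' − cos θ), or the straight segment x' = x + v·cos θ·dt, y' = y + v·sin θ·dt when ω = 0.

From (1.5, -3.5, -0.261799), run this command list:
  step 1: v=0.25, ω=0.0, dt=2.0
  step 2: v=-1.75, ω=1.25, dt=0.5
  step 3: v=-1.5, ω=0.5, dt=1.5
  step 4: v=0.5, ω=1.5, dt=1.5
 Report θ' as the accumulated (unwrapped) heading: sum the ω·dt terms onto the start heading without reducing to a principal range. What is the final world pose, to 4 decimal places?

(-0.8746, -4.6795, 3.3632)

step 1: θ'=-0.2618 (straight) → pose (1.9830, -3.6294, -0.2618)
step 2: θ'=0.3632 (R=-1.4000) → pose (1.1232, -3.6730, 0.3632)
step 3: θ'=1.1132 (R=-3.0000) → pose (-0.5023, -5.1520, 1.1132)
step 4: θ'=3.3632 (R=0.3333) → pose (-0.8746, -4.6795, 3.3632)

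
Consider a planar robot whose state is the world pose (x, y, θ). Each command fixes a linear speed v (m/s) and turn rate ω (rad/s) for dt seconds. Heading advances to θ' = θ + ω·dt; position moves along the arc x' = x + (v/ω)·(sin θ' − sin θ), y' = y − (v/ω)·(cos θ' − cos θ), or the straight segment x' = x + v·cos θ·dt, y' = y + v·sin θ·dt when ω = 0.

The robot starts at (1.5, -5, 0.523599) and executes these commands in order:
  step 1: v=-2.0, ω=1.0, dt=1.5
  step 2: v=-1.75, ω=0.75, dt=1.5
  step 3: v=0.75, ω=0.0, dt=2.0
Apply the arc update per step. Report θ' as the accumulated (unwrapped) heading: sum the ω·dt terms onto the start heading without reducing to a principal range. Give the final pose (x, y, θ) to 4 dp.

step 1: θ'=2.0236 (R=-2.0000) → pose (0.7016, -7.6070, 2.0236)
step 2: θ'=3.1486 (R=-2.3333) → pose (2.8161, -8.9195, 3.1486)
step 3: θ'=3.1486 (straight) → pose (1.3161, -8.9300, 3.1486)

(1.3161, -8.9300, 3.1486)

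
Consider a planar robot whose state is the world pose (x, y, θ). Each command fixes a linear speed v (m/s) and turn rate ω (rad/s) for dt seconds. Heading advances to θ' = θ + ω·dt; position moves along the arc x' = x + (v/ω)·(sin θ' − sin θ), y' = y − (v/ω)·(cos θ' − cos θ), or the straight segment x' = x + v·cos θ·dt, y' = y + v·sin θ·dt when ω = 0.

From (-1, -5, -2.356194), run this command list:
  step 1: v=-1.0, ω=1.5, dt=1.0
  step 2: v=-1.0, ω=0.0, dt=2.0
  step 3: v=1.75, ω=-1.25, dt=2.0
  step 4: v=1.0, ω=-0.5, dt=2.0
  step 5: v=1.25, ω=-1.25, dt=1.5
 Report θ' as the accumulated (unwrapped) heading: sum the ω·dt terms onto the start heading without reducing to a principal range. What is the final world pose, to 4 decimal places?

step 1: θ'=-0.8562 (R=-0.6667) → pose (-0.9678, -4.0917, -0.8562)
step 2: θ'=-0.8562 (straight) → pose (-2.2785, -2.5810, -0.8562)
step 3: θ'=-3.3562 (R=-1.4000) → pose (-3.6341, -4.8663, -3.3562)
step 4: θ'=-4.3562 (R=-2.0000) → pose (-5.0827, -3.6096, -4.3562)
step 5: θ'=-6.2312 (R=-1.0000) → pose (-4.1974, -2.2623, -6.2312)

(-4.1974, -2.2623, -6.2312)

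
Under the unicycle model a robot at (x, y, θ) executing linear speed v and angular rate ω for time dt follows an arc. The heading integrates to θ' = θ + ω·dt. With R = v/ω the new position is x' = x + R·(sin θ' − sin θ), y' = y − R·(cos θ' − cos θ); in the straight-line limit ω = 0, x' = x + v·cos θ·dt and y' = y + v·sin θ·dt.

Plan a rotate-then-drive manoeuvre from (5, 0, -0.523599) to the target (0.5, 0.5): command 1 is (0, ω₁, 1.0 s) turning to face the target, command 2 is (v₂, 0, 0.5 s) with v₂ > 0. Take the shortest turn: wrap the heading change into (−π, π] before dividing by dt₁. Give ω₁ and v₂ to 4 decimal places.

heading to target = atan2(0.5−0, 0.5−5) = 3.0309
Δθ = wrap(3.0309 − -0.5236) = -2.7287; ω₁ = Δθ/dt₁ = -2.7287
distance = √((0.5−5)² + (0.5−0)²) = 4.5277; v₂ = distance/dt₂ = 9.0554

ω₁ = -2.7287, v₂ = 9.0554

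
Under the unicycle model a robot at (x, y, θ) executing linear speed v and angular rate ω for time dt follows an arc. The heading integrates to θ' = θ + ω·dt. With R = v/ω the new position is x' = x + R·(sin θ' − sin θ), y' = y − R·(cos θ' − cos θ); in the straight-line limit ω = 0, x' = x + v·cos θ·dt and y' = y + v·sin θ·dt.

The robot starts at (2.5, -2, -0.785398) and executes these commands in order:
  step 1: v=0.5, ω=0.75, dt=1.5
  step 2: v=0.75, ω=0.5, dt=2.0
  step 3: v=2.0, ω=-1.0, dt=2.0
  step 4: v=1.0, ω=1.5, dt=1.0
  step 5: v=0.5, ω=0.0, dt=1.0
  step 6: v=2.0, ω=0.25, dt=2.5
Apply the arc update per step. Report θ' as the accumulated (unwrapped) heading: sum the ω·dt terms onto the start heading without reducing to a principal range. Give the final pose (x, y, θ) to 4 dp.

step 1: θ'=0.3396 (R=0.6667) → pose (3.1935, -2.1572, 0.3396)
step 2: θ'=1.3396 (R=1.5000) → pose (4.1539, -1.0866, 1.3396)
step 3: θ'=-0.6604 (R=-2.0000) → pose (7.3276, 0.0346, -0.6604)
step 4: θ'=0.8396 (R=0.6667) → pose (8.2328, 0.1160, 0.8396)
step 5: θ'=0.8396 (straight) → pose (8.5666, 0.4882, 0.8396)
step 6: θ'=1.4646 (R=8.0000) → pose (10.5666, 4.9823, 1.4646)

(10.5666, 4.9823, 1.4646)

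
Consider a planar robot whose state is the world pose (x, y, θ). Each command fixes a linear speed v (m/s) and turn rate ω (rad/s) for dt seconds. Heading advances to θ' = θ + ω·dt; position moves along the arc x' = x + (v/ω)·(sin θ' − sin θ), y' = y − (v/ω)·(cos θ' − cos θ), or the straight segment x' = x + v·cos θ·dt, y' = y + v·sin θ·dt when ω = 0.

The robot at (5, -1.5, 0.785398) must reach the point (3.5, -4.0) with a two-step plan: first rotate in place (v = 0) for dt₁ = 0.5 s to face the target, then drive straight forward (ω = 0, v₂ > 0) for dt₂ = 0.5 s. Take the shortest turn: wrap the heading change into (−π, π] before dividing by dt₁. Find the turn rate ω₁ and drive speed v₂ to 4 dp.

ω₁ = -5.7932, v₂ = 5.8310

heading to target = atan2(-4−-1.5, 3.5−5) = -2.1112
Δθ = wrap(-2.1112 − 0.7854) = -2.8966; ω₁ = Δθ/dt₁ = -5.7932
distance = √((3.5−5)² + (-4−-1.5)²) = 2.9155; v₂ = distance/dt₂ = 5.8310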